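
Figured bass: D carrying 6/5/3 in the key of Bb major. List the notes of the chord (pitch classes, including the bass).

D, F, A, Bb

A third above D in this key is F.
A fifth above D in this key is A.
A sixth above D in this key is Bb.
Together with the bass D, this spells Bb major seventh in first inversion.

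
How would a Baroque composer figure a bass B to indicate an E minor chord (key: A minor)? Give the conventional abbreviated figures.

B is the fifth of E minor, so the chord is in second inversion.
A triad in second inversion is figured 6/4, conventionally abbreviated 6/4.

6/4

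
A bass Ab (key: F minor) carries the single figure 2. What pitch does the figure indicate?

Bb

Counting 1 letter step above Ab lands on B; in F minor, that letter is Bb.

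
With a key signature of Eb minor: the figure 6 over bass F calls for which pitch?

Counting 5 letter steps above F lands on D; in Eb minor, that letter is Db.

Db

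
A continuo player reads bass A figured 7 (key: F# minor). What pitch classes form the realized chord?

A, C#, E, G#

The written figures 7 are shorthand for 7/5/3: the 5/3 are implied.
A third above A in this key is C#.
A fifth above A in this key is E.
A seventh above A in this key is G#.
Together with the bass A, this spells A major seventh in root position.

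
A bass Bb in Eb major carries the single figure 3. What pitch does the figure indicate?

D

Counting 2 letter steps above Bb lands on D; in Eb major, that letter is D.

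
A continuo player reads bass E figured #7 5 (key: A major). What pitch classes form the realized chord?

The written figures #7 5 are shorthand for 7/5/3: the 3 is implied.
A third above E in this key is G#.
A fifth above E in this key is B.
A seventh above E in this key is D, raised to D# by the sharp.
Together with the bass E, this spells E major seventh in root position.

E, G#, B, D#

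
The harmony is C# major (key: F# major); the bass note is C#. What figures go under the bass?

C# is the root of C# major, so the chord is in root position.
A triad in root position is figured 5/3, conventionally abbreviated (no figures — root-position triad).

no figures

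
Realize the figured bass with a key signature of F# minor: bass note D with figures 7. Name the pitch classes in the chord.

D, F#, A, C#

The written figures 7 are shorthand for 7/5/3: the 5/3 are implied.
A third above D in this key is F#.
A fifth above D in this key is A.
A seventh above D in this key is C#.
Together with the bass D, this spells D major seventh in root position.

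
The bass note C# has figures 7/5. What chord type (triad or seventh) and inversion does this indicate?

7/5 is shorthand for 7/5/3.
Intervals of 7/5/3 above the bass form a seventh chord; the bass is the root, so this is root position.

seventh chord, root position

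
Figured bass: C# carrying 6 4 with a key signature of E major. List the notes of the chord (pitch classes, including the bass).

A fourth above C# in this key is F#.
A sixth above C# in this key is A.
Together with the bass C#, this spells F# minor in second inversion.

C#, F#, A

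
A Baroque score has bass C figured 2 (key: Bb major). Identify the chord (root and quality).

The figures 2 indicate a seventh chord in third inversion.
In third inversion the root lies a second above the bass: a second above C in Bb major is D.
The chord tones are C, D, F, A, giving D minor seventh.

D minor seventh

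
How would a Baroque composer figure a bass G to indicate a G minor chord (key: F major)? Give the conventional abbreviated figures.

G is the root of G minor, so the chord is in root position.
A triad in root position is figured 5/3, conventionally abbreviated (no figures — root-position triad).

no figures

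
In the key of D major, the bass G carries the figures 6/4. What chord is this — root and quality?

C# diminished

The figures 6/4 indicate a triad in second inversion.
In second inversion the root lies a fourth above the bass: a fourth above G in D major is C#.
The chord tones are G, C#, E, giving C# diminished.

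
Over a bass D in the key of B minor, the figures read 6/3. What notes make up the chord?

A third above D in this key is F#.
A sixth above D in this key is B.
Together with the bass D, this spells B minor in first inversion.

D, F#, B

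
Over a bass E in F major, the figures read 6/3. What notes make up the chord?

E, G, C

A third above E in this key is G.
A sixth above E in this key is C.
Together with the bass E, this spells C major in first inversion.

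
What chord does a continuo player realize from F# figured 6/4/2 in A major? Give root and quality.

The figures 6/4/2 indicate a seventh chord in third inversion.
In third inversion the root lies a second above the bass: a second above F# in A major is G#.
The chord tones are F#, G#, B, D, giving G# half-diminished seventh.

G# half-diminished seventh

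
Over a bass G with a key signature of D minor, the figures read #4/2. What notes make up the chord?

G, A, C#, E

The written figures #4/2 are shorthand for 6/4/2: the 6 is implied.
A second above G in this key is A.
A fourth above G in this key is C, raised to C# by the sharp.
A sixth above G in this key is E.
Together with the bass G, this spells A dominant seventh in third inversion.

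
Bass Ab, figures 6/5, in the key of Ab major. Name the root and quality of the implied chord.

F minor seventh

The figures 6/5 indicate a seventh chord in first inversion.
In first inversion the root lies a sixth above the bass: a sixth above Ab in Ab major is F.
The chord tones are Ab, C, Eb, F, giving F minor seventh.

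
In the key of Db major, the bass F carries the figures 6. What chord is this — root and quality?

The figures 6 indicate a triad in first inversion.
In first inversion the root lies a sixth above the bass: a sixth above F in Db major is Db.
The chord tones are F, Ab, Db, giving Db major.

Db major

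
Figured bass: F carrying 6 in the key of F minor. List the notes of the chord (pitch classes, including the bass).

F, Ab, Db

The written figures 6 are shorthand for 6/3: the 3 is implied.
A third above F in this key is Ab.
A sixth above F in this key is Db.
Together with the bass F, this spells Db major in first inversion.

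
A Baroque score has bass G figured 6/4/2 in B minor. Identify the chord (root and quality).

The figures 6/4/2 indicate a seventh chord in third inversion.
In third inversion the root lies a second above the bass: a second above G in B minor is A.
The chord tones are G, A, C#, E, giving A dominant seventh.

A dominant seventh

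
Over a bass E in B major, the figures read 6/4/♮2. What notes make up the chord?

A second above E in this key is F#, made natural (F) by the ♮ figure.
A fourth above E in this key is A#.
A sixth above E in this key is C#.

E, F, A#, C#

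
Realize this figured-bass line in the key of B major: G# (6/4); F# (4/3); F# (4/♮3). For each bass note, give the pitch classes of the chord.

G# (6/4): G#, C#, E.
F# (6/4/3): F#, A#, B, D#.
F# (6/4/♮3): F#, A, B, D#.

G#, C#, E | F#, A#, B, D# | F#, A, B, D#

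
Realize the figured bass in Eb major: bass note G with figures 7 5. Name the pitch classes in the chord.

G, Bb, D, F

The written figures 7 5 are shorthand for 7/5/3: the 3 is implied.
A third above G in this key is Bb.
A fifth above G in this key is D.
A seventh above G in this key is F.
Together with the bass G, this spells G minor seventh in root position.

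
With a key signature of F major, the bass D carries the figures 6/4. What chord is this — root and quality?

G minor

The figures 6/4 indicate a triad in second inversion.
In second inversion the root lies a fourth above the bass: a fourth above D in F major is G.
The chord tones are D, G, Bb, giving G minor.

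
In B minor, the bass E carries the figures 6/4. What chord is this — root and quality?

The figures 6/4 indicate a triad in second inversion.
In second inversion the root lies a fourth above the bass: a fourth above E in B minor is A.
The chord tones are E, A, C#, giving A major.

A major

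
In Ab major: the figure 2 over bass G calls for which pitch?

Ab

Counting 1 letter step above G lands on A; in Ab major, that letter is Ab.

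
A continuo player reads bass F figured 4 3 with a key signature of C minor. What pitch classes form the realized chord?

The written figures 4 3 are shorthand for 6/4/3: the 6 is implied.
A third above F in this key is Ab.
A fourth above F in this key is Bb.
A sixth above F in this key is D.
Together with the bass F, this spells Bb dominant seventh in second inversion.

F, Ab, Bb, D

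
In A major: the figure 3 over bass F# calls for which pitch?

Counting 2 letter steps above F# lands on A; in A major, that letter is A.

A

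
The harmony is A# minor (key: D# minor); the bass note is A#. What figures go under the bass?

no figures

A# is the root of A# minor, so the chord is in root position.
A triad in root position is figured 5/3, conventionally abbreviated (no figures — root-position triad).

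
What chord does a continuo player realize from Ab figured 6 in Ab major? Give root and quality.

The figures 6 indicate a triad in first inversion.
In first inversion the root lies a sixth above the bass: a sixth above Ab in Ab major is F.
The chord tones are Ab, C, F, giving F minor.

F minor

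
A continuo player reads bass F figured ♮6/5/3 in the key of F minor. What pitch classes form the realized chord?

A third above F in this key is Ab.
A fifth above F in this key is C.
A sixth above F in this key is Db, made natural (D) by the ♮ figure.
Together with the bass F, this spells D half-diminished seventh in first inversion.

F, Ab, C, D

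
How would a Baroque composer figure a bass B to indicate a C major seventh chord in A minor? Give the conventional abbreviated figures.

4/2

B is the seventh of C major seventh, so the chord is in third inversion.
A seventh chord in third inversion is figured 6/4/2, conventionally abbreviated 4/2.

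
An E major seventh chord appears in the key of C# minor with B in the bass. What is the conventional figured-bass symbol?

B is the fifth of E major seventh, so the chord is in second inversion.
A seventh chord in second inversion is figured 6/4/3, conventionally abbreviated 4/3.

4/3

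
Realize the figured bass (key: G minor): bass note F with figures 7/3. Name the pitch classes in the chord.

F, A, C, Eb

The written figures 7/3 are shorthand for 7/5/3: the 5 is implied.
A third above F in this key is A.
A fifth above F in this key is C.
A seventh above F in this key is Eb.
Together with the bass F, this spells F dominant seventh in root position.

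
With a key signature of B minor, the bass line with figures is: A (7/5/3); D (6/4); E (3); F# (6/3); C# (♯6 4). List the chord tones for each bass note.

A, C#, E, G | D, G, B | E, G, B | F#, A, D | C#, F#, A#

A (7/5/3): A, C#, E, G.
D (6/4): D, G, B.
E (5/3): E, G, B.
F# (6/3): F#, A, D.
C# (#6/4): C#, F#, A#.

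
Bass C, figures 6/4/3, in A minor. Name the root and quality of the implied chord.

The figures 6/4/3 indicate a seventh chord in second inversion.
In second inversion the root lies a fourth above the bass: a fourth above C in A minor is F.
The chord tones are C, E, F, A, giving F major seventh.

F major seventh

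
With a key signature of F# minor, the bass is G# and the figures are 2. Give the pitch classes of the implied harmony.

G#, A, C#, E

The written figures 2 are shorthand for 6/4/2: the 6/4 are implied.
A second above G# in this key is A.
A fourth above G# in this key is C#.
A sixth above G# in this key is E.
Together with the bass G#, this spells A major seventh in third inversion.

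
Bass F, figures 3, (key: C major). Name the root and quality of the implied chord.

The figures 3 indicate a triad in root position.
In root position the bass is the root, so the root is F.
The chord tones are F, A, C, giving F major.

F major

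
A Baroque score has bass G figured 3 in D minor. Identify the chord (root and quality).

The figures 3 indicate a triad in root position.
In root position the bass is the root, so the root is G.
The chord tones are G, Bb, D, giving G minor.

G minor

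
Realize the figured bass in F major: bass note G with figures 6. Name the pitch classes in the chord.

The written figures 6 are shorthand for 6/3: the 3 is implied.
A third above G in this key is Bb.
A sixth above G in this key is E.
Together with the bass G, this spells E diminished in first inversion.

G, Bb, E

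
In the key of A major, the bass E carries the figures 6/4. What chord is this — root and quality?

The figures 6/4 indicate a triad in second inversion.
In second inversion the root lies a fourth above the bass: a fourth above E in A major is A.
The chord tones are E, A, C#, giving A major.

A major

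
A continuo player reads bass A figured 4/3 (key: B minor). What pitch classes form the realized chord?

The written figures 4/3 are shorthand for 6/4/3: the 6 is implied.
A third above A in this key is C#.
A fourth above A in this key is D.
A sixth above A in this key is F#.
Together with the bass A, this spells D major seventh in second inversion.

A, C#, D, F#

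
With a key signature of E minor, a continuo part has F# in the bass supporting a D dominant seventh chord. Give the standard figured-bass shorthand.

F# is the third of D dominant seventh, so the chord is in first inversion.
A seventh chord in first inversion is figured 6/5/3, conventionally abbreviated 6/5.

6/5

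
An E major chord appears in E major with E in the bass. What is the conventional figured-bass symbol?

E is the root of E major, so the chord is in root position.
A triad in root position is figured 5/3, conventionally abbreviated (no figures — root-position triad).

no figures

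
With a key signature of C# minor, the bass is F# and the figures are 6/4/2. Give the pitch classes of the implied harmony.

F#, G#, B, D#

A second above F# in this key is G#.
A fourth above F# in this key is B.
A sixth above F# in this key is D#.
Together with the bass F#, this spells G# minor seventh in third inversion.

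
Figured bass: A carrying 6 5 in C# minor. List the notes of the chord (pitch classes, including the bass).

A, C#, E, F#

The written figures 6 5 are shorthand for 6/5/3: the 3 is implied.
A third above A in this key is C#.
A fifth above A in this key is E.
A sixth above A in this key is F#.
Together with the bass A, this spells F# minor seventh in first inversion.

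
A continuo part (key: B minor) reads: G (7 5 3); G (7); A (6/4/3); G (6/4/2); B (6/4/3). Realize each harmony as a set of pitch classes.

G, B, D, F# | G, B, D, F# | A, C#, D, F# | G, A, C#, E | B, D, E, G

G (7/5/3): G, B, D, F#.
G (7/5/3): G, B, D, F#.
A (6/4/3): A, C#, D, F#.
G (6/4/2): G, A, C#, E.
B (6/4/3): B, D, E, G.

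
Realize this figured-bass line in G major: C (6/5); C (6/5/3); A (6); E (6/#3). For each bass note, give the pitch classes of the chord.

C, E, G, A | C, E, G, A | A, C, F# | E, G#, C

C (6/5/3): C, E, G, A.
C (6/5/3): C, E, G, A.
A (6/3): A, C, F#.
E (6/#3): E, G#, C.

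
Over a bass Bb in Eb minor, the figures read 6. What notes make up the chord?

The written figures 6 are shorthand for 6/3: the 3 is implied.
A third above Bb in this key is Db.
A sixth above Bb in this key is Gb.
Together with the bass Bb, this spells Gb major in first inversion.

Bb, Db, Gb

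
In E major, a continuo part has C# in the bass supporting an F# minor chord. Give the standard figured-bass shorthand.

C# is the fifth of F# minor, so the chord is in second inversion.
A triad in second inversion is figured 6/4, conventionally abbreviated 6/4.

6/4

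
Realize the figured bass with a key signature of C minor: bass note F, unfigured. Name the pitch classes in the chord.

F, Ab, C

An unfigured bass implies 5/3.
A third above F in this key is Ab.
A fifth above F in this key is C.
Together with the bass F, this spells F minor in root position.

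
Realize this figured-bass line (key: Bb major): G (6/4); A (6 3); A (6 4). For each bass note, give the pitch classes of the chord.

G (6/4): G, C, Eb.
A (6/3): A, C, F.
A (6/4): A, D, F.

G, C, Eb | A, C, F | A, D, F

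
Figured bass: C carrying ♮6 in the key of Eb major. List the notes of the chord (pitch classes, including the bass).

C, Eb, A

The written figures ♮6 are shorthand for 6/3: the 3 is implied.
A third above C in this key is Eb.
A sixth above C in this key is Ab, made natural (A) by the ♮ figure.
Together with the bass C, this spells A diminished in first inversion.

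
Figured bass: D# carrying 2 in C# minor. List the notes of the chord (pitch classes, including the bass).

D#, E, G#, B

The written figures 2 are shorthand for 6/4/2: the 6/4 are implied.
A second above D# in this key is E.
A fourth above D# in this key is G#.
A sixth above D# in this key is B.
Together with the bass D#, this spells E major seventh in third inversion.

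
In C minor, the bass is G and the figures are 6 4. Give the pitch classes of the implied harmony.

A fourth above G in this key is C.
A sixth above G in this key is Eb.
Together with the bass G, this spells C minor in second inversion.

G, C, Eb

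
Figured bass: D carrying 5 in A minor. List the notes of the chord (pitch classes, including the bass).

D, F, A

The written figures 5 are shorthand for 5/3: the 3 is implied.
A third above D in this key is F.
A fifth above D in this key is A.
Together with the bass D, this spells D minor in root position.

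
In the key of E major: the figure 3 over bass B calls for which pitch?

D#

Counting 2 letter steps above B lands on D; in E major, that letter is D#.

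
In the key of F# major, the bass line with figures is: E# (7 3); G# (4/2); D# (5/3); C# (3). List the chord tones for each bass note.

E#, G#, B, D# | G#, A#, C#, E# | D#, F#, A# | C#, E#, G#

E# (7/5/3): E#, G#, B, D#.
G# (6/4/2): G#, A#, C#, E#.
D# (5/3): D#, F#, A#.
C# (5/3): C#, E#, G#.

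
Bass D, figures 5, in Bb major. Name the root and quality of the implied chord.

D minor

The figures 5 indicate a triad in root position.
In root position the bass is the root, so the root is D.
The chord tones are D, F, A, giving D minor.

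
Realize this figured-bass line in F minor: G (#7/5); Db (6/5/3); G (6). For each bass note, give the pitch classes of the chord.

G, Bb, Db, F# | Db, F, Ab, Bb | G, Bb, Eb

G (#7/5/3): G, Bb, Db, F#.
Db (6/5/3): Db, F, Ab, Bb.
G (6/3): G, Bb, Eb.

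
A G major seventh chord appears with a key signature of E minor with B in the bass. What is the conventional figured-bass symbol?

6/5

B is the third of G major seventh, so the chord is in first inversion.
A seventh chord in first inversion is figured 6/5/3, conventionally abbreviated 6/5.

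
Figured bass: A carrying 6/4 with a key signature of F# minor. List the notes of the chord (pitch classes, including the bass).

A, D, F#

A fourth above A in this key is D.
A sixth above A in this key is F#.
Together with the bass A, this spells D major in second inversion.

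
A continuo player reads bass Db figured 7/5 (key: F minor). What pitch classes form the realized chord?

The written figures 7/5 are shorthand for 7/5/3: the 3 is implied.
A third above Db in this key is F.
A fifth above Db in this key is Ab.
A seventh above Db in this key is C.
Together with the bass Db, this spells Db major seventh in root position.

Db, F, Ab, C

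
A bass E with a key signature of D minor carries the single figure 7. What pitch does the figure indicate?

Counting 6 letter steps above E lands on D; in D minor, that letter is D.

D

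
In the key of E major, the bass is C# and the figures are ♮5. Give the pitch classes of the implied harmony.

The written figures ♮5 are shorthand for 5/3: the 3 is implied.
A third above C# in this key is E.
A fifth above C# in this key is G#, made natural (G) by the ♮ figure.
Together with the bass C#, this spells C# diminished in root position.

C#, E, G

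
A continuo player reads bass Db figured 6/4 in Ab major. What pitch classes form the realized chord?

Db, G, Bb

A fourth above Db in this key is G.
A sixth above Db in this key is Bb.
Together with the bass Db, this spells G diminished in second inversion.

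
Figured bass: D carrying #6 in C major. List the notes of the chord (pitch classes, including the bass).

D, F, B#

The written figures #6 are shorthand for 6/3: the 3 is implied.
A third above D in this key is F.
A sixth above D in this key is B, raised to B# by the sharp.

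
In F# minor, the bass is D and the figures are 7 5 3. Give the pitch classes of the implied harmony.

D, F#, A, C#

A third above D in this key is F#.
A fifth above D in this key is A.
A seventh above D in this key is C#.
Together with the bass D, this spells D major seventh in root position.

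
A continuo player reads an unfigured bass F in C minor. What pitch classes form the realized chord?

An unfigured bass implies 5/3.
A third above F in this key is Ab.
A fifth above F in this key is C.
Together with the bass F, this spells F minor in root position.

F, Ab, C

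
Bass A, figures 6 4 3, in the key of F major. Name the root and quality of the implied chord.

The figures 6 4 3 indicate a seventh chord in second inversion.
In second inversion the root lies a fourth above the bass: a fourth above A in F major is D.
The chord tones are A, C, D, F, giving D minor seventh.

D minor seventh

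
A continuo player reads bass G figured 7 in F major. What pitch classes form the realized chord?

The written figures 7 are shorthand for 7/5/3: the 5/3 are implied.
A third above G in this key is Bb.
A fifth above G in this key is D.
A seventh above G in this key is F.
Together with the bass G, this spells G minor seventh in root position.

G, Bb, D, F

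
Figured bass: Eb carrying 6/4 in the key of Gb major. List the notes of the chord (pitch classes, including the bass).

Eb, Ab, Cb

A fourth above Eb in this key is Ab.
A sixth above Eb in this key is Cb.
Together with the bass Eb, this spells Ab minor in second inversion.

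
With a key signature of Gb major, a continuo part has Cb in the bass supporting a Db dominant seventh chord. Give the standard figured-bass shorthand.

4/2

Cb is the seventh of Db dominant seventh, so the chord is in third inversion.
A seventh chord in third inversion is figured 6/4/2, conventionally abbreviated 4/2.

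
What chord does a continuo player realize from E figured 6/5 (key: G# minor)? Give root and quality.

The figures 6/5 indicate a seventh chord in first inversion.
In first inversion the root lies a sixth above the bass: a sixth above E in G# minor is C#.
The chord tones are E, G#, B, C#, giving C# minor seventh.

C# minor seventh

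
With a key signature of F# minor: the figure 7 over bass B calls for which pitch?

A

Counting 6 letter steps above B lands on A; in F# minor, that letter is A.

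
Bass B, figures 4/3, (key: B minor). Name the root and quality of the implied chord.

The figures 4/3 indicate a seventh chord in second inversion.
In second inversion the root lies a fourth above the bass: a fourth above B in B minor is E.
The chord tones are B, D, E, G, giving E minor seventh.

E minor seventh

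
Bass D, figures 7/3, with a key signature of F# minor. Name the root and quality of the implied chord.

The figures 7/3 indicate a seventh chord in root position.
In root position the bass is the root, so the root is D.
The chord tones are D, F#, A, C#, giving D major seventh.

D major seventh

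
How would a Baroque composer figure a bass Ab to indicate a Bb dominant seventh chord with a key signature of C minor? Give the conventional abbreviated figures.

4/2

Ab is the seventh of Bb dominant seventh, so the chord is in third inversion.
A seventh chord in third inversion is figured 6/4/2, conventionally abbreviated 4/2.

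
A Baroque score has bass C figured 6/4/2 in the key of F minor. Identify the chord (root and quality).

Db major seventh

The figures 6/4/2 indicate a seventh chord in third inversion.
In third inversion the root lies a second above the bass: a second above C in F minor is Db.
The chord tones are C, Db, F, Ab, giving Db major seventh.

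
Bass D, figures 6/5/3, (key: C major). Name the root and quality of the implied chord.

The figures 6/5/3 indicate a seventh chord in first inversion.
In first inversion the root lies a sixth above the bass: a sixth above D in C major is B.
The chord tones are D, F, A, B, giving B half-diminished seventh.

B half-diminished seventh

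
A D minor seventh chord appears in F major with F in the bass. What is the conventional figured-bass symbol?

6/5

F is the third of D minor seventh, so the chord is in first inversion.
A seventh chord in first inversion is figured 6/5/3, conventionally abbreviated 6/5.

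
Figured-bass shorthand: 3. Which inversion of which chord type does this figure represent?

3 is shorthand for 5/3.
Intervals of 5/3 above the bass form a triad; the bass is the root, so this is root position.

triad, root position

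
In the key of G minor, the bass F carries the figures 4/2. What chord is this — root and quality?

G minor seventh

The figures 4/2 indicate a seventh chord in third inversion.
In third inversion the root lies a second above the bass: a second above F in G minor is G.
The chord tones are F, G, Bb, D, giving G minor seventh.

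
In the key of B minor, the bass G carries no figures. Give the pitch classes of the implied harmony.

An unfigured bass implies 5/3.
A third above G in this key is B.
A fifth above G in this key is D.
Together with the bass G, this spells G major in root position.

G, B, D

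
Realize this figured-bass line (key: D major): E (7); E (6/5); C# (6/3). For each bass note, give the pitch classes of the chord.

E (7/5/3): E, G, B, D.
E (6/5/3): E, G, B, C#.
C# (6/3): C#, E, A.

E, G, B, D | E, G, B, C# | C#, E, A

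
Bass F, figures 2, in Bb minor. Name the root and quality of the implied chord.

The figures 2 indicate a seventh chord in third inversion.
In third inversion the root lies a second above the bass: a second above F in Bb minor is Gb.
The chord tones are F, Gb, Bb, Db, giving Gb major seventh.

Gb major seventh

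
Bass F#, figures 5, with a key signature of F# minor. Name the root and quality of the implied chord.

The figures 5 indicate a triad in root position.
In root position the bass is the root, so the root is F#.
The chord tones are F#, A, C#, giving F# minor.

F# minor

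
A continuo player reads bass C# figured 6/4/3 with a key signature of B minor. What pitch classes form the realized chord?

C#, E, F#, A

A third above C# in this key is E.
A fourth above C# in this key is F#.
A sixth above C# in this key is A.
Together with the bass C#, this spells F# minor seventh in second inversion.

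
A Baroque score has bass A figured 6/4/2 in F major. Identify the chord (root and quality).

The figures 6/4/2 indicate a seventh chord in third inversion.
In third inversion the root lies a second above the bass: a second above A in F major is Bb.
The chord tones are A, Bb, D, F, giving Bb major seventh.

Bb major seventh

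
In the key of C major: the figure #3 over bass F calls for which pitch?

Counting 2 letter steps above F lands on A; in C major, that letter is A.
The #3 figure raises it a semitone, giving A#.

A#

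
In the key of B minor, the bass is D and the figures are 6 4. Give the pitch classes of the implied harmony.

D, G, B

A fourth above D in this key is G.
A sixth above D in this key is B.
Together with the bass D, this spells G major in second inversion.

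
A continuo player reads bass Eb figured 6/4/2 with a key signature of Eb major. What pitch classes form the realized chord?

A second above Eb in this key is F.
A fourth above Eb in this key is Ab.
A sixth above Eb in this key is C.
Together with the bass Eb, this spells F minor seventh in third inversion.

Eb, F, Ab, C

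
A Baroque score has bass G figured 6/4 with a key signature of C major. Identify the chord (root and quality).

C major

The figures 6/4 indicate a triad in second inversion.
In second inversion the root lies a fourth above the bass: a fourth above G in C major is C.
The chord tones are G, C, E, giving C major.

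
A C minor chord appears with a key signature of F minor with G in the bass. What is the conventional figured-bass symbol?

6/4

G is the fifth of C minor, so the chord is in second inversion.
A triad in second inversion is figured 6/4, conventionally abbreviated 6/4.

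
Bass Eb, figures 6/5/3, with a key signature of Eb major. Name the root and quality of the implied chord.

The figures 6/5/3 indicate a seventh chord in first inversion.
In first inversion the root lies a sixth above the bass: a sixth above Eb in Eb major is C.
The chord tones are Eb, G, Bb, C, giving C minor seventh.

C minor seventh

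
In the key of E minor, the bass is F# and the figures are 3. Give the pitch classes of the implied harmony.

The written figures 3 are shorthand for 5/3: the 5 is implied.
A third above F# in this key is A.
A fifth above F# in this key is C.
Together with the bass F#, this spells F# diminished in root position.

F#, A, C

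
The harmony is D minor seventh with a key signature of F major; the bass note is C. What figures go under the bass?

C is the seventh of D minor seventh, so the chord is in third inversion.
A seventh chord in third inversion is figured 6/4/2, conventionally abbreviated 4/2.

4/2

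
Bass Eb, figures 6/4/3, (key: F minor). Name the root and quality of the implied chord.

The figures 6/4/3 indicate a seventh chord in second inversion.
In second inversion the root lies a fourth above the bass: a fourth above Eb in F minor is Ab.
The chord tones are Eb, G, Ab, C, giving Ab major seventh.

Ab major seventh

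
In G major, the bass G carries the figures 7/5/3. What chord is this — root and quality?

G major seventh

The figures 7/5/3 indicate a seventh chord in root position.
In root position the bass is the root, so the root is G.
The chord tones are G, B, D, F#, giving G major seventh.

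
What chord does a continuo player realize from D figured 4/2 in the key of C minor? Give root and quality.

The figures 4/2 indicate a seventh chord in third inversion.
In third inversion the root lies a second above the bass: a second above D in C minor is Eb.
The chord tones are D, Eb, G, Bb, giving Eb major seventh.

Eb major seventh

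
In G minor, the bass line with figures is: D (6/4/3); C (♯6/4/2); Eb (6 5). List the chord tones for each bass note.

D (6/4/3): D, F, G, Bb.
C (#6/4/2): C, D, F, A#.
Eb (6/5/3): Eb, G, Bb, C.

D, F, G, Bb | C, D, F, A# | Eb, G, Bb, C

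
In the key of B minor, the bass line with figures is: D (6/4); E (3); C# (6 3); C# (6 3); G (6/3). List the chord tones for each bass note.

D (6/4): D, G, B.
E (5/3): E, G, B.
C# (6/3): C#, E, A.
C# (6/3): C#, E, A.
G (6/3): G, B, E.

D, G, B | E, G, B | C#, E, A | C#, E, A | G, B, E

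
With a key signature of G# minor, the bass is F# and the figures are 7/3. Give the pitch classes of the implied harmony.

The written figures 7/3 are shorthand for 7/5/3: the 5 is implied.
A third above F# in this key is A#.
A fifth above F# in this key is C#.
A seventh above F# in this key is E.
Together with the bass F#, this spells F# dominant seventh in root position.

F#, A#, C#, E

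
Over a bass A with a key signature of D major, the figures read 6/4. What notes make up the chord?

A fourth above A in this key is D.
A sixth above A in this key is F#.
Together with the bass A, this spells D major in second inversion.

A, D, F#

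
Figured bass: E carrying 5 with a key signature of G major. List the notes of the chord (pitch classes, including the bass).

E, G, B

The written figures 5 are shorthand for 5/3: the 3 is implied.
A third above E in this key is G.
A fifth above E in this key is B.
Together with the bass E, this spells E minor in root position.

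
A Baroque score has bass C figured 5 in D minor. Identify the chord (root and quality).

The figures 5 indicate a triad in root position.
In root position the bass is the root, so the root is C.
The chord tones are C, E, G, giving C major.

C major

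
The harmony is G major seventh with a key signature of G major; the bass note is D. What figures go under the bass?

D is the fifth of G major seventh, so the chord is in second inversion.
A seventh chord in second inversion is figured 6/4/3, conventionally abbreviated 4/3.

4/3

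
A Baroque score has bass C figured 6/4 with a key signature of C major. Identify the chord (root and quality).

F major

The figures 6/4 indicate a triad in second inversion.
In second inversion the root lies a fourth above the bass: a fourth above C in C major is F.
The chord tones are C, F, A, giving F major.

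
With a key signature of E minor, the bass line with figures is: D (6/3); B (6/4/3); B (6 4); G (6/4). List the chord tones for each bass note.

D (6/3): D, F#, B.
B (6/4/3): B, D, E, G.
B (6/4): B, E, G.
G (6/4): G, C, E.

D, F#, B | B, D, E, G | B, E, G | G, C, E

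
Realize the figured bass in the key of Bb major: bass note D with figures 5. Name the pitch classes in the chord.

The written figures 5 are shorthand for 5/3: the 3 is implied.
A third above D in this key is F.
A fifth above D in this key is A.
Together with the bass D, this spells D minor in root position.

D, F, A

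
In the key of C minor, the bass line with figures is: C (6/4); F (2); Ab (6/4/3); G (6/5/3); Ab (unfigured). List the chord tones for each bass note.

C (6/4): C, F, Ab.
F (6/4/2): F, G, Bb, D.
Ab (6/4/3): Ab, C, D, F.
G (6/5/3): G, Bb, D, Eb.
Ab (5/3): Ab, C, Eb.

C, F, Ab | F, G, Bb, D | Ab, C, D, F | G, Bb, D, Eb | Ab, C, Eb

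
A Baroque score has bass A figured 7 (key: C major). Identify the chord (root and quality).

The figures 7 indicate a seventh chord in root position.
In root position the bass is the root, so the root is A.
The chord tones are A, C, E, G, giving A minor seventh.

A minor seventh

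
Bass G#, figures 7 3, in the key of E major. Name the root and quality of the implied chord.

G# minor seventh

The figures 7 3 indicate a seventh chord in root position.
In root position the bass is the root, so the root is G#.
The chord tones are G#, B, D#, F#, giving G# minor seventh.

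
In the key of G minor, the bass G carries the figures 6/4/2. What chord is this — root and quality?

A half-diminished seventh

The figures 6/4/2 indicate a seventh chord in third inversion.
In third inversion the root lies a second above the bass: a second above G in G minor is A.
The chord tones are G, A, C, Eb, giving A half-diminished seventh.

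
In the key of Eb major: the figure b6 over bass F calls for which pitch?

Counting 5 letter steps above F lands on D; in Eb major, that letter is D.
The b6 figure lowers it a semitone, giving Db.

Db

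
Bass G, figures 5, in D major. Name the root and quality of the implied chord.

The figures 5 indicate a triad in root position.
In root position the bass is the root, so the root is G.
The chord tones are G, B, D, giving G major.

G major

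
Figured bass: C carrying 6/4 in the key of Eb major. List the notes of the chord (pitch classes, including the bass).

C, F, Ab

A fourth above C in this key is F.
A sixth above C in this key is Ab.
Together with the bass C, this spells F minor in second inversion.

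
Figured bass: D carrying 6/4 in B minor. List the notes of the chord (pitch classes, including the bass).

A fourth above D in this key is G.
A sixth above D in this key is B.
Together with the bass D, this spells G major in second inversion.

D, G, B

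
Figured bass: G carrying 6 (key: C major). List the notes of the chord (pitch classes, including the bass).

The written figures 6 are shorthand for 6/3: the 3 is implied.
A third above G in this key is B.
A sixth above G in this key is E.
Together with the bass G, this spells E minor in first inversion.

G, B, E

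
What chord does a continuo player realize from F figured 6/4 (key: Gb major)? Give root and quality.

Bb minor

The figures 6/4 indicate a triad in second inversion.
In second inversion the root lies a fourth above the bass: a fourth above F in Gb major is Bb.
The chord tones are F, Bb, Db, giving Bb minor.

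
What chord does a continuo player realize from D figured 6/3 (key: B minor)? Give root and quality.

The figures 6/3 indicate a triad in first inversion.
In first inversion the root lies a sixth above the bass: a sixth above D in B minor is B.
The chord tones are D, F#, B, giving B minor.

B minor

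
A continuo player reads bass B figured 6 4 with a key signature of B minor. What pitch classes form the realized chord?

B, E, G

A fourth above B in this key is E.
A sixth above B in this key is G.
Together with the bass B, this spells E minor in second inversion.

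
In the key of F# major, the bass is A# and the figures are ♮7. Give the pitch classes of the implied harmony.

The written figures ♮7 are shorthand for 7/5/3: the 5/3 are implied.
A third above A# in this key is C#.
A fifth above A# in this key is E#.
A seventh above A# in this key is G#, made natural (G) by the ♮ figure.

A#, C#, E#, G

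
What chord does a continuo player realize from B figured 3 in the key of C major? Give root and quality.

The figures 3 indicate a triad in root position.
In root position the bass is the root, so the root is B.
The chord tones are B, D, F, giving B diminished.

B diminished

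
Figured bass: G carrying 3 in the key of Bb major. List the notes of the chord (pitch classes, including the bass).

The written figures 3 are shorthand for 5/3: the 5 is implied.
A third above G in this key is Bb.
A fifth above G in this key is D.
Together with the bass G, this spells G minor in root position.

G, Bb, D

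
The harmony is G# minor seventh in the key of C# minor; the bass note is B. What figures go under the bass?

6/5

B is the third of G# minor seventh, so the chord is in first inversion.
A seventh chord in first inversion is figured 6/5/3, conventionally abbreviated 6/5.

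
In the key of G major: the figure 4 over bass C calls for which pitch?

F#

Counting 3 letter steps above C lands on F; in G major, that letter is F#.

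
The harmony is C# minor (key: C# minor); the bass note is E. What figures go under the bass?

E is the third of C# minor, so the chord is in first inversion.
A triad in first inversion is figured 6/3, conventionally abbreviated 6.

6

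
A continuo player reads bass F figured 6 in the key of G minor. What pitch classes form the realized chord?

The written figures 6 are shorthand for 6/3: the 3 is implied.
A third above F in this key is A.
A sixth above F in this key is D.
Together with the bass F, this spells D minor in first inversion.

F, A, D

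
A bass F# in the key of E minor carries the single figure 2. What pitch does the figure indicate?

G

Counting 1 letter step above F# lands on G; in E minor, that letter is G.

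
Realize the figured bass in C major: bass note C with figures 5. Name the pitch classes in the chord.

C, E, G

The written figures 5 are shorthand for 5/3: the 3 is implied.
A third above C in this key is E.
A fifth above C in this key is G.
Together with the bass C, this spells C major in root position.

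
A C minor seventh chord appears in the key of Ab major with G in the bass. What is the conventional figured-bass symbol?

G is the fifth of C minor seventh, so the chord is in second inversion.
A seventh chord in second inversion is figured 6/4/3, conventionally abbreviated 4/3.

4/3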